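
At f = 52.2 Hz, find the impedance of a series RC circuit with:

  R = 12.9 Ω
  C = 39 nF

Step 1 — Angular frequency: ω = 2π·f = 2π·52.2 = 328 rad/s.
Step 2 — Component impedances:
  R: Z = R = 12.9 Ω
  C: Z = 1/(jωC) = -j/(ω·C) = 0 - j7.818e+04 Ω
Step 3 — Series combination: Z_total = R + C = 12.9 - j7.818e+04 Ω = 7.818e+04∠-90.0° Ω.

Z = 12.9 - j7.818e+04 Ω = 7.818e+04∠-90.0° Ω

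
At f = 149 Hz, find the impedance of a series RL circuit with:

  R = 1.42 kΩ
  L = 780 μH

Step 1 — Angular frequency: ω = 2π·f = 2π·149 = 936.2 rad/s.
Step 2 — Component impedances:
  R: Z = R = 1420 Ω
  L: Z = jωL = j·936.2·0.00078 = 0 + j0.7302 Ω
Step 3 — Series combination: Z_total = R + L = 1420 + j0.7302 Ω = 1420∠0.0° Ω.

Z = 1420 + j0.7302 Ω = 1420∠0.0° Ω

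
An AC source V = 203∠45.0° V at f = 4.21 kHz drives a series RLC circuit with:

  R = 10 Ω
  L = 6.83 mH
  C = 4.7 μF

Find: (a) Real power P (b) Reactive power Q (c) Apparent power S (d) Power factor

Step 1 — Angular frequency: ω = 2π·f = 2π·4210 = 2.645e+04 rad/s.
Step 2 — Component impedances:
  R: Z = R = 10 Ω
  L: Z = jωL = j·2.645e+04·0.00683 = 0 + j180.7 Ω
  C: Z = 1/(jωC) = -j/(ω·C) = 0 - j8.043 Ω
Step 3 — Series combination: Z_total = R + L + C = 10 + j172.6 Ω = 172.9∠86.7° Ω.
Step 4 — Source phasor: V = 203∠45.0° V = 143.5 + j143.5 V.
Step 5 — Current: I = V / Z = 0.8768 - j0.7807 A = 1.174∠-41.7° A.
Step 6 — Complex power: S = V·I* = 13.78 + j237.9 VA.
Step 7 — Real power: P = Re(S) = 13.78 W.
Step 8 — Reactive power: Q = Im(S) = 237.9 VAR.
Step 9 — Apparent power: |S| = 238.3 VA.
Step 10 — Power factor: PF = P/|S| = 0.05783 (lagging).

(a) P = 13.78 W  (b) Q = 237.9 VAR  (c) S = 238.3 VA  (d) PF = 0.05783 (lagging)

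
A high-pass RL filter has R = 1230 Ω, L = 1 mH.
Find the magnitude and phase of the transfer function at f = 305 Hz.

Step 1 — Angular frequency: ω = 2π·305 = 1916 rad/s.
Step 2 — Transfer function: H(jω) = jωL/(R + jωL).
Step 3 — Numerator jωL = j·1.916; denominator R + jωL = 1230 + j1.916.
Step 4 — H = 2.427e-06 + j0.001558.
Step 5 — Magnitude: |H| = 0.001558 (-56.1 dB); phase: φ = 89.9°.

|H| = 0.001558 (-56.1 dB), φ = 89.9°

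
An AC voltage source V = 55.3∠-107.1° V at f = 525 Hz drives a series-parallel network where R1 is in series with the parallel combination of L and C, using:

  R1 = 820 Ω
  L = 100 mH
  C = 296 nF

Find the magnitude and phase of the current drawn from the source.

Step 1 — Angular frequency: ω = 2π·f = 2π·525 = 3299 rad/s.
Step 2 — Component impedances:
  R1: Z = R = 820 Ω
  L: Z = jωL = j·3299·0.1 = 0 + j329.9 Ω
  C: Z = 1/(jωC) = -j/(ω·C) = 0 - j1024 Ω
Step 3 — Parallel branch: L || C = 1/(1/L + 1/C) = 0 + j486.6 Ω.
Step 4 — Series with R1: Z_total = R1 + (L || C) = 820 + j486.6 Ω = 953.5∠30.7° Ω.
Step 5 — Source phasor: V = 55.3∠-107.1° V = -16.26 - j52.86 V.
Step 6 — Ohm's law: I = V / Z_total = (-16.26 - j52.86) / (820 + j486.6) = -0.04295 - j0.03897 A.
Step 7 — Convert to polar: |I| = 0.058 A, ∠I = -137.8°.

I = 0.058∠-137.8° A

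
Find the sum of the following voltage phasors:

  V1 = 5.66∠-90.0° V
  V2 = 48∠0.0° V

Step 1 — Convert each phasor to rectangular form:
  V1 = 5.66·(cos(-90.0°) + j·sin(-90.0°)) = 0 - j5.66 V
  V2 = 48·(cos(0.0°) + j·sin(0.0°)) = 48 V
Step 2 — Sum components: V_total = 48 - j5.66 V.
Step 3 — Convert to polar: |V_total| = 48.33 V, ∠V_total = -6.7°.

V_total = 48.33∠-6.7° V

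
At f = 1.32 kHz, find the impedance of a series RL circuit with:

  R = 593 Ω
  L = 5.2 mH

Step 1 — Angular frequency: ω = 2π·f = 2π·1320 = 8294 rad/s.
Step 2 — Component impedances:
  R: Z = R = 593 Ω
  L: Z = jωL = j·8294·0.0052 = 0 + j43.13 Ω
Step 3 — Series combination: Z_total = R + L = 593 + j43.13 Ω = 594.6∠4.2° Ω.

Z = 593 + j43.13 Ω = 594.6∠4.2° Ω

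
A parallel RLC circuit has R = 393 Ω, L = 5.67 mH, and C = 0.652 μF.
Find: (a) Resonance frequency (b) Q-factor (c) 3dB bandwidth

Step 1 — Resonance: ω₀ = 1/√(LC) = 1/√(0.00567·6.52e-07) = 1.645e+04 rad/s.
Step 2 — f₀ = ω₀/(2π) = 2618 Hz.
Step 3 — Parallel Q: Q = R/(ω₀L) = 393/(1.645e+04·0.00567) = 4.214.
Step 4 — Bandwidth: Δω = ω₀/Q = 3903 rad/s; BW = Δω/(2π) = 621.1 Hz.

(a) f₀ = 2618 Hz  (b) Q = 4.214  (c) BW = 621.1 Hz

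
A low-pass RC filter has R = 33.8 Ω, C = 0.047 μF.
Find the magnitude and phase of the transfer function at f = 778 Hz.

Step 1 — Angular frequency: ω = 2π·778 = 4888 rad/s.
Step 2 — Transfer function: H(jω) = 1/(1 + jωRC).
Step 3 — Denominator: 1 + jωRC = 1 + j·4888·33.8·4.7e-08 = 1 + j0.007766.
Step 4 — H = 0.9999 - j0.007765.
Step 5 — Magnitude: |H| = 1 (-0.0 dB); phase: φ = -0.4°.

|H| = 1 (-0.0 dB), φ = -0.4°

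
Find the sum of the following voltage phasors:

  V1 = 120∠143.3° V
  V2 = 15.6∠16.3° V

Step 1 — Convert each phasor to rectangular form:
  V1 = 120·(cos(143.3°) + j·sin(143.3°)) = -96.21 + j71.72 V
  V2 = 15.6·(cos(16.3°) + j·sin(16.3°)) = 14.97 + j4.378 V
Step 2 — Sum components: V_total = -81.24 + j76.09 V.
Step 3 — Convert to polar: |V_total| = 111.3 V, ∠V_total = 136.9°.

V_total = 111.3∠136.9° V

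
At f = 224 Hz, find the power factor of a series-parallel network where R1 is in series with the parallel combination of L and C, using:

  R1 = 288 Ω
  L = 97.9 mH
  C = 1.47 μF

Step 1 — Angular frequency: ω = 2π·f = 2π·224 = 1407 rad/s.
Step 2 — Component impedances:
  R1: Z = R = 288 Ω
  L: Z = jωL = j·1407·0.0979 = 0 + j137.8 Ω
  C: Z = 1/(jωC) = -j/(ω·C) = 0 - j483.3 Ω
Step 3 — Parallel branch: L || C = 1/(1/L + 1/C) = 0 + j192.7 Ω.
Step 4 — Series with R1: Z_total = R1 + (L || C) = 288 + j192.7 Ω = 346.5∠33.8° Ω.
Step 5 — Power factor: PF = cos(φ) = Re(Z)/|Z| = 288/346.54 = 0.8311.
Step 6 — Type: Im(Z) = 192.7 ⇒ lagging (phase φ = 33.8°).

PF = 0.8311 (lagging, φ = 33.8°)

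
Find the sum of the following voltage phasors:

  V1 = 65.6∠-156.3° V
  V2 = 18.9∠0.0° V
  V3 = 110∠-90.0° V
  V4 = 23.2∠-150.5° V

Step 1 — Convert each phasor to rectangular form:
  V1 = 65.6·(cos(-156.3°) + j·sin(-156.3°)) = -60.07 - j26.37 V
  V2 = 18.9·(cos(0.0°) + j·sin(0.0°)) = 18.9 V
  V3 = 110·(cos(-90.0°) + j·sin(-90.0°)) = 0 - j110 V
  V4 = 23.2·(cos(-150.5°) + j·sin(-150.5°)) = -20.19 - j11.42 V
Step 2 — Sum components: V_total = -61.36 - j147.8 V.
Step 3 — Convert to polar: |V_total| = 160 V, ∠V_total = -112.5°.

V_total = 160∠-112.5° V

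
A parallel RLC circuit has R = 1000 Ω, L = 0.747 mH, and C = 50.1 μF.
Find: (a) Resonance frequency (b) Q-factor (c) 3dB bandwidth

Step 1 — Resonance: ω₀ = 1/√(LC) = 1/√(0.000747·5.01e-05) = 5169 rad/s.
Step 2 — f₀ = ω₀/(2π) = 822.7 Hz.
Step 3 — Parallel Q: Q = R/(ω₀L) = 1000/(5169·0.000747) = 259.
Step 4 — Bandwidth: Δω = ω₀/Q = 19.96 rad/s; BW = Δω/(2π) = 3.177 Hz.

(a) f₀ = 822.7 Hz  (b) Q = 259  (c) BW = 3.177 Hz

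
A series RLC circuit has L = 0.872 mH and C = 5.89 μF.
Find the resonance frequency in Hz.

Step 1 — Resonance condition Im(Z)=0 gives ω₀ = 1/√(LC).
Step 2 — ω₀ = 1/√(0.000872·5.89e-06) = 1.395e+04 rad/s.
Step 3 — f₀ = ω₀/(2π) = 2221 Hz.

f₀ = 2221 Hz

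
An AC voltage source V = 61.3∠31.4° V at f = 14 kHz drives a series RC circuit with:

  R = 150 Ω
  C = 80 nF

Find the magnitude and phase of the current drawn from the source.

Step 1 — Angular frequency: ω = 2π·f = 2π·1.4e+04 = 8.796e+04 rad/s.
Step 2 — Component impedances:
  R: Z = R = 150 Ω
  C: Z = 1/(jωC) = -j/(ω·C) = 0 - j142.1 Ω
Step 3 — Series combination: Z_total = R + C = 150 - j142.1 Ω = 206.6∠-43.5° Ω.
Step 4 — Source phasor: V = 61.3∠31.4° V = 52.32 + j31.94 V.
Step 5 — Ohm's law: I = V / Z_total = (52.32 + j31.94) / (150 - j142.1) = 0.07753 + j0.2864 A.
Step 6 — Convert to polar: |I| = 0.2967 A, ∠I = 74.9°.

I = 0.2967∠74.9° A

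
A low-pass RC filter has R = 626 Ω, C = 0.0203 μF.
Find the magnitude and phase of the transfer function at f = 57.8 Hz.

Step 1 — Angular frequency: ω = 2π·57.8 = 363.2 rad/s.
Step 2 — Transfer function: H(jω) = 1/(1 + jωRC).
Step 3 — Denominator: 1 + jωRC = 1 + j·363.2·626·2.03e-08 = 1 + j0.004615.
Step 4 — H = 1 - j0.004615.
Step 5 — Magnitude: |H| = 1 (-0.0 dB); phase: φ = -0.3°.

|H| = 1 (-0.0 dB), φ = -0.3°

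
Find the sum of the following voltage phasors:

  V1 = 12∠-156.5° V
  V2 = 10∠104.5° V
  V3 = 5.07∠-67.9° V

Step 1 — Convert each phasor to rectangular form:
  V1 = 12·(cos(-156.5°) + j·sin(-156.5°)) = -11 - j4.785 V
  V2 = 10·(cos(104.5°) + j·sin(104.5°)) = -2.504 + j9.681 V
  V3 = 5.07·(cos(-67.9°) + j·sin(-67.9°)) = 1.907 - j4.698 V
Step 2 — Sum components: V_total = -11.6 + j0.199 V.
Step 3 — Convert to polar: |V_total| = 11.6 V, ∠V_total = 179.0°.

V_total = 11.6∠179.0° V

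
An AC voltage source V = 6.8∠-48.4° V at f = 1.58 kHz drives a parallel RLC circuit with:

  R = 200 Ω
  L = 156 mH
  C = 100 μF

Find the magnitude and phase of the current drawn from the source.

Step 1 — Angular frequency: ω = 2π·f = 2π·1580 = 9927 rad/s.
Step 2 — Component impedances:
  R: Z = R = 200 Ω
  L: Z = jωL = j·9927·0.156 = 0 + j1549 Ω
  C: Z = 1/(jωC) = -j/(ω·C) = 0 - j1.007 Ω
Step 3 — Parallel combination: 1/Z_total = 1/R + 1/L + 1/C; Z_total = 0.00508 - j1.008 Ω = 1.008∠-89.7° Ω.
Step 4 — Source phasor: V = 6.8∠-48.4° V = 4.515 - j5.085 V.
Step 5 — Ohm's law: I = V / Z_total = (4.515 - j5.085) / (0.00508 - j1.008) = 5.067 + j4.454 A.
Step 6 — Convert to polar: |I| = 6.746 A, ∠I = 41.3°.

I = 6.746∠41.3° A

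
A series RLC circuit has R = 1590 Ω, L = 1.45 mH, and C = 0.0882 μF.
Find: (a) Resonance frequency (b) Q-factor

Step 1 — Resonance condition Im(Z)=0 gives ω₀ = 1/√(LC).
Step 2 — ω₀ = 1/√(0.00145·8.82e-08) = 8.843e+04 rad/s.
Step 3 — f₀ = ω₀/(2π) = 1.407e+04 Hz.
Step 4 — Series Q: Q = ω₀L/R = 8.843e+04·0.00145/1590 = 0.08064.

(a) f₀ = 1.407e+04 Hz  (b) Q = 0.08064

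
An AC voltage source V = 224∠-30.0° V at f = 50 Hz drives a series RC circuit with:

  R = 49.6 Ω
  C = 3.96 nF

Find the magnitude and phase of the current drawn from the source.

Step 1 — Angular frequency: ω = 2π·f = 2π·50 = 314.2 rad/s.
Step 2 — Component impedances:
  R: Z = R = 49.6 Ω
  C: Z = 1/(jωC) = -j/(ω·C) = 0 - j8.038e+05 Ω
Step 3 — Series combination: Z_total = R + C = 49.6 - j8.038e+05 Ω = 8.038e+05∠-90.0° Ω.
Step 4 — Source phasor: V = 224∠-30.0° V = 194 - j112 V.
Step 5 — Ohm's law: I = V / Z_total = (194 - j112) / (49.6 - j8.038e+05) = 0.0001394 + j0.0002413 A.
Step 6 — Convert to polar: |I| = 0.0002787 A, ∠I = 60.0°.

I = 0.0002787∠60.0° A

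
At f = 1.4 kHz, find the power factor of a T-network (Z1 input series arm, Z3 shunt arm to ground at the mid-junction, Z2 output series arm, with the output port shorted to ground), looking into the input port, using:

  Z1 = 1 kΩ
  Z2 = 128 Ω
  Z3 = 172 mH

Step 1 — Angular frequency: ω = 2π·f = 2π·1400 = 8796 rad/s.
Step 2 — Component impedances:
  Z1: Z = R = 1000 Ω
  Z2: Z = R = 128 Ω
  Z3: Z = jωL = j·8796·0.172 = 0 + j1513 Ω
Step 3 — With the output port shorted to ground, the output series arm Z2 runs from the junction to ground; the shunt arm Z3 also runs from the junction to ground. They appear in parallel: Z3 || Z2 = 127.1 + j10.75 Ω.
Step 4 — Series with input arm Z1: Z_in = Z1 + (Z3 || Z2) = 1127 + j10.75 Ω = 1127∠0.5° Ω.
Step 5 — Power factor: PF = cos(φ) = Re(Z)/|Z| = 1127/1127 = 1.
Step 6 — Type: Im(Z) = 10.75 ⇒ lagging (phase φ = 0.5°).

PF = 1 (lagging, φ = 0.5°)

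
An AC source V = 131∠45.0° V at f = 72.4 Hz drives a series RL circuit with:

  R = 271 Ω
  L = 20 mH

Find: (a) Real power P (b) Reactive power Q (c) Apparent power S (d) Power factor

Step 1 — Angular frequency: ω = 2π·f = 2π·72.4 = 454.9 rad/s.
Step 2 — Component impedances:
  R: Z = R = 271 Ω
  L: Z = jωL = j·454.9·0.02 = 0 + j9.098 Ω
Step 3 — Series combination: Z_total = R + L = 271 + j9.098 Ω = 271.2∠1.9° Ω.
Step 4 — Source phasor: V = 131∠45.0° V = 92.63 + j92.63 V.
Step 5 — Current: I = V / Z = 0.3529 + j0.33 A = 0.4831∠43.1° A.
Step 6 — Complex power: S = V·I* = 63.25 + j2.124 VA.
Step 7 — Real power: P = Re(S) = 63.25 W.
Step 8 — Reactive power: Q = Im(S) = 2.124 VAR.
Step 9 — Apparent power: |S| = 63.29 VA.
Step 10 — Power factor: PF = P/|S| = 0.9994 (lagging).

(a) P = 63.25 W  (b) Q = 2.124 VAR  (c) S = 63.29 VA  (d) PF = 0.9994 (lagging)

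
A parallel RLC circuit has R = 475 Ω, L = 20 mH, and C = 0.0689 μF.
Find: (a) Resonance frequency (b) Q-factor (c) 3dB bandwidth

Step 1 — Resonance: ω₀ = 1/√(LC) = 1/√(0.02·6.89e-08) = 2.694e+04 rad/s.
Step 2 — f₀ = ω₀/(2π) = 4287 Hz.
Step 3 — Parallel Q: Q = R/(ω₀L) = 475/(2.694e+04·0.02) = 0.8816.
Step 4 — Bandwidth: Δω = ω₀/Q = 3.056e+04 rad/s; BW = Δω/(2π) = 4863 Hz.

(a) f₀ = 4287 Hz  (b) Q = 0.8816  (c) BW = 4863 Hz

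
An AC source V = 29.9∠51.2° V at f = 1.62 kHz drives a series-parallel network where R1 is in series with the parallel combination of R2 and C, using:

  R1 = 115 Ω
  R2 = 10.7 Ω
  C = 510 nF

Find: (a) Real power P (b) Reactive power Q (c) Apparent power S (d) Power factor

Step 1 — Angular frequency: ω = 2π·f = 2π·1620 = 1.018e+04 rad/s.
Step 2 — Component impedances:
  R1: Z = R = 115 Ω
  R2: Z = R = 10.7 Ω
  C: Z = 1/(jωC) = -j/(ω·C) = 0 - j192.6 Ω
Step 3 — Parallel branch: R2 || C = 1/(1/R2 + 1/C) = 10.67 - j0.5925 Ω.
Step 4 — Series with R1: Z_total = R1 + (R2 || C) = 125.7 - j0.5925 Ω = 125.7∠-0.3° Ω.
Step 5 — Source phasor: V = 29.9∠51.2° V = 18.74 + j23.3 V.
Step 6 — Current: I = V / Z = 0.1482 + j0.1861 A = 0.2379∠51.5° A.
Step 7 — Complex power: S = V·I* = 7.114 - j0.03354 VA.
Step 8 — Real power: P = Re(S) = 7.114 W.
Step 9 — Reactive power: Q = Im(S) = -0.03354 VAR.
Step 10 — Apparent power: |S| = 7.114 VA.
Step 11 — Power factor: PF = P/|S| = 1 (leading).

(a) P = 7.114 W  (b) Q = -0.03354 VAR  (c) S = 7.114 VA  (d) PF = 1 (leading)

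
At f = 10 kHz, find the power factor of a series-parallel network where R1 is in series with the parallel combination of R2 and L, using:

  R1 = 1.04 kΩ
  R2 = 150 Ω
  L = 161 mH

Step 1 — Angular frequency: ω = 2π·f = 2π·1e+04 = 6.283e+04 rad/s.
Step 2 — Component impedances:
  R1: Z = R = 1040 Ω
  R2: Z = R = 150 Ω
  L: Z = jωL = j·6.283e+04·0.161 = 0 + j1.012e+04 Ω
Step 3 — Parallel branch: R2 || L = 1/(1/R2 + 1/L) = 150 + j2.224 Ω.
Step 4 — Series with R1: Z_total = R1 + (R2 || L) = 1190 + j2.224 Ω = 1190∠0.1° Ω.
Step 5 — Power factor: PF = cos(φ) = Re(Z)/|Z| = 1190/1190 = 1.
Step 6 — Type: Im(Z) = 2.224 ⇒ lagging (phase φ = 0.1°).

PF = 1 (lagging, φ = 0.1°)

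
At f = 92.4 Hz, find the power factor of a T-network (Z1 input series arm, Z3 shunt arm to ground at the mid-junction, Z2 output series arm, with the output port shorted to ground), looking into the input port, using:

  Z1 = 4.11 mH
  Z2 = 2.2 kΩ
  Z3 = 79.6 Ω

Step 1 — Angular frequency: ω = 2π·f = 2π·92.4 = 580.6 rad/s.
Step 2 — Component impedances:
  Z1: Z = jωL = j·580.6·0.00411 = 0 + j2.386 Ω
  Z2: Z = R = 2200 Ω
  Z3: Z = R = 79.6 Ω
Step 3 — With the output port shorted to ground, the output series arm Z2 runs from the junction to ground; the shunt arm Z3 also runs from the junction to ground. They appear in parallel: Z3 || Z2 = 76.82 Ω.
Step 4 — Series with input arm Z1: Z_in = Z1 + (Z3 || Z2) = 76.82 + j2.386 Ω = 76.86∠1.8° Ω.
Step 5 — Power factor: PF = cos(φ) = Re(Z)/|Z| = 76.82/76.86 = 0.9995.
Step 6 — Type: Im(Z) = 2.386 ⇒ lagging (phase φ = 1.8°).

PF = 0.9995 (lagging, φ = 1.8°)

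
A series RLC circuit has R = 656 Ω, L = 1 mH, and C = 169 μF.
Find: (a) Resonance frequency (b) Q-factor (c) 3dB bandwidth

Step 1 — Resonance: ω₀ = 1/√(LC) = 1/√(0.001·0.000169) = 2433 rad/s.
Step 2 — f₀ = ω₀/(2π) = 387.1 Hz.
Step 3 — Series Q: Q = ω₀L/R = 2433·0.001/656 = 0.003708.
Step 4 — Bandwidth: Δω = ω₀/Q = 6.56e+05 rad/s; BW = Δω/(2π) = 1.044e+05 Hz.

(a) f₀ = 387.1 Hz  (b) Q = 0.003708  (c) BW = 1.044e+05 Hz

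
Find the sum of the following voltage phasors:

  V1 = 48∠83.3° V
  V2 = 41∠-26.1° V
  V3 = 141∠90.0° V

Step 1 — Convert each phasor to rectangular form:
  V1 = 48·(cos(83.3°) + j·sin(83.3°)) = 5.6 + j47.67 V
  V2 = 41·(cos(-26.1°) + j·sin(-26.1°)) = 36.82 - j18.04 V
  V3 = 141·(cos(90.0°) + j·sin(90.0°)) = 0 + j141 V
Step 2 — Sum components: V_total = 42.42 + j170.6 V.
Step 3 — Convert to polar: |V_total| = 175.8 V, ∠V_total = 76.0°.

V_total = 175.8∠76.0° V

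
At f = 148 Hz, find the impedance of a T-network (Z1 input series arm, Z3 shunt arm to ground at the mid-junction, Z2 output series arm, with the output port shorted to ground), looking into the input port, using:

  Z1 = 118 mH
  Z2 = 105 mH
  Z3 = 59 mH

Step 1 — Angular frequency: ω = 2π·f = 2π·148 = 929.9 rad/s.
Step 2 — Component impedances:
  Z1: Z = jωL = j·929.9·0.118 = 0 + j109.7 Ω
  Z2: Z = jωL = j·929.9·0.105 = 0 + j97.64 Ω
  Z3: Z = jωL = j·929.9·0.059 = 0 + j54.86 Ω
Step 3 — With the output port shorted to ground, the output series arm Z2 runs from the junction to ground; the shunt arm Z3 also runs from the junction to ground. They appear in parallel: Z3 || Z2 = 0 + j35.13 Ω.
Step 4 — Series with input arm Z1: Z_in = Z1 + (Z3 || Z2) = 0 + j144.9 Ω = 144.9∠90.0° Ω.

Z = 0 + j144.9 Ω = 144.9∠90.0° Ω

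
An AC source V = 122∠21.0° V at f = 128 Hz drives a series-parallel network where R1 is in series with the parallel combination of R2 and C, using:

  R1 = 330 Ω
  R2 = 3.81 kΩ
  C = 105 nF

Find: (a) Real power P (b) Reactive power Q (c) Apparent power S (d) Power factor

Step 1 — Angular frequency: ω = 2π·f = 2π·128 = 804.2 rad/s.
Step 2 — Component impedances:
  R1: Z = R = 330 Ω
  R2: Z = R = 3810 Ω
  C: Z = 1/(jωC) = -j/(ω·C) = 0 - j1.184e+04 Ω
Step 3 — Parallel branch: R2 || C = 1/(1/R2 + 1/C) = 3453 - j1111 Ω.
Step 4 — Series with R1: Z_total = R1 + (R2 || C) = 3783 - j1111 Ω = 3942∠-16.4° Ω.
Step 5 — Source phasor: V = 122∠21.0° V = 113.9 + j43.72 V.
Step 6 — Current: I = V / Z = 0.0246 + j0.01878 A = 0.03095∠37.4° A.
Step 7 — Complex power: S = V·I* = 3.622 - j1.064 VA.
Step 8 — Real power: P = Re(S) = 3.622 W.
Step 9 — Reactive power: Q = Im(S) = -1.064 VAR.
Step 10 — Apparent power: |S| = 3.775 VA.
Step 11 — Power factor: PF = P/|S| = 0.9595 (leading).

(a) P = 3.622 W  (b) Q = -1.064 VAR  (c) S = 3.775 VA  (d) PF = 0.9595 (leading)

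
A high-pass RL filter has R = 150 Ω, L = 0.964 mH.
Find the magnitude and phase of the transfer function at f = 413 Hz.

Step 1 — Angular frequency: ω = 2π·413 = 2595 rad/s.
Step 2 — Transfer function: H(jω) = jωL/(R + jωL).
Step 3 — Numerator jωL = j·2.502; denominator R + jωL = 150 + j2.502.
Step 4 — H = 0.000278 + j0.01667.
Step 5 — Magnitude: |H| = 0.01667 (-35.6 dB); phase: φ = 89.0°.

|H| = 0.01667 (-35.6 dB), φ = 89.0°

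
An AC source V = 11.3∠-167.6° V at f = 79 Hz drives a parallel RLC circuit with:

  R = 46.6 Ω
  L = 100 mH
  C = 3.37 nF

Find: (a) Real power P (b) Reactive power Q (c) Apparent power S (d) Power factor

Step 1 — Angular frequency: ω = 2π·f = 2π·79 = 496.4 rad/s.
Step 2 — Component impedances:
  R: Z = R = 46.6 Ω
  L: Z = jωL = j·496.4·0.1 = 0 + j49.64 Ω
  C: Z = 1/(jωC) = -j/(ω·C) = 0 - j5.978e+05 Ω
Step 3 — Parallel combination: 1/Z_total = 1/R + 1/L + 1/C; Z_total = 24.77 + j23.25 Ω = 33.98∠43.2° Ω.
Step 4 — Source phasor: V = 11.3∠-167.6° V = -11.04 - j2.427 V.
Step 5 — Current: I = V / Z = -0.2857 + j0.1703 A = 0.3326∠149.2° A.
Step 6 — Complex power: S = V·I* = 2.74 + j2.572 VA.
Step 7 — Real power: P = Re(S) = 2.74 W.
Step 8 — Reactive power: Q = Im(S) = 2.572 VAR.
Step 9 — Apparent power: |S| = 3.758 VA.
Step 10 — Power factor: PF = P/|S| = 0.7291 (lagging).

(a) P = 2.74 W  (b) Q = 2.572 VAR  (c) S = 3.758 VA  (d) PF = 0.7291 (lagging)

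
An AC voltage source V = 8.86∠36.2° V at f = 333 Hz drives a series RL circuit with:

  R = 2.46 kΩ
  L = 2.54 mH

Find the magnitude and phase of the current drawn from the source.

Step 1 — Angular frequency: ω = 2π·f = 2π·333 = 2092 rad/s.
Step 2 — Component impedances:
  R: Z = R = 2460 Ω
  L: Z = jωL = j·2092·0.00254 = 0 + j5.314 Ω
Step 3 — Series combination: Z_total = R + L = 2460 + j5.314 Ω = 2460∠0.1° Ω.
Step 4 — Source phasor: V = 8.86∠36.2° V = 7.15 + j5.233 V.
Step 5 — Ohm's law: I = V / Z_total = (7.15 + j5.233) / (2460 + j5.314) = 0.002911 + j0.002121 A.
Step 6 — Convert to polar: |I| = 0.003602 A, ∠I = 36.1°.

I = 0.003602∠36.1° A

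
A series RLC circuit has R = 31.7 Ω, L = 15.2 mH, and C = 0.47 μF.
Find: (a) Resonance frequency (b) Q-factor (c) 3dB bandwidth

Step 1 — Resonance condition Im(Z)=0 gives ω₀ = 1/√(LC).
Step 2 — ω₀ = 1/√(0.0152·4.7e-07) = 1.183e+04 rad/s.
Step 3 — f₀ = ω₀/(2π) = 1883 Hz.
Step 4 — Series Q: Q = ω₀L/R = 1.183e+04·0.0152/31.7 = 5.673.
Step 5 — 3dB bandwidth: Δω = ω₀/Q = 2086 rad/s; BW = Δω/(2π) = 331.9 Hz.

(a) f₀ = 1883 Hz  (b) Q = 5.673  (c) BW = 331.9 Hz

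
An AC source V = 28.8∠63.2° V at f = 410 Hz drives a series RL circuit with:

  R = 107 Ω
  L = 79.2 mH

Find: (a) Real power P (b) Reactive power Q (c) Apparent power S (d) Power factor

Step 1 — Angular frequency: ω = 2π·f = 2π·410 = 2576 rad/s.
Step 2 — Component impedances:
  R: Z = R = 107 Ω
  L: Z = jωL = j·2576·0.0792 = 0 + j204 Ω
Step 3 — Series combination: Z_total = R + L = 107 + j204 Ω = 230.4∠62.3° Ω.
Step 4 — Source phasor: V = 28.8∠63.2° V = 12.99 + j25.71 V.
Step 5 — Current: I = V / Z = 0.125 + j0.001907 A = 0.125∠0.9° A.
Step 6 — Complex power: S = V·I* = 1.672 + j3.188 VA.
Step 7 — Real power: P = Re(S) = 1.672 W.
Step 8 — Reactive power: Q = Im(S) = 3.188 VAR.
Step 9 — Apparent power: |S| = 3.6 VA.
Step 10 — Power factor: PF = P/|S| = 0.4644 (lagging).

(a) P = 1.672 W  (b) Q = 3.188 VAR  (c) S = 3.6 VA  (d) PF = 0.4644 (lagging)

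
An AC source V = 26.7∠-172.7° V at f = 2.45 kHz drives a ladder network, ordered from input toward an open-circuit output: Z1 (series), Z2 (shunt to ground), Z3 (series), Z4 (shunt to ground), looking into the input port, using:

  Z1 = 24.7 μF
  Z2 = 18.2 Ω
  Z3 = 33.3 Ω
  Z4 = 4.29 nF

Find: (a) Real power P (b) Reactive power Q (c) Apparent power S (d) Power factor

Step 1 — Angular frequency: ω = 2π·f = 2π·2450 = 1.539e+04 rad/s.
Step 2 — Component impedances:
  Z1: Z = 1/(jωC) = -j/(ω·C) = 0 - j2.63 Ω
  Z2: Z = R = 18.2 Ω
  Z3: Z = R = 33.3 Ω
  Z4: Z = 1/(jωC) = -j/(ω·C) = 0 - j1.514e+04 Ω
Step 3 — Ladder network (open output): work backward from the far end, alternating series and parallel combinations. Z_in = 18.2 - j2.652 Ω = 18.39∠-8.3° Ω.
Step 4 — Source phasor: V = 26.7∠-172.7° V = -26.48 - j3.393 V.
Step 5 — Current: I = V / Z = -1.398 - j0.3902 A = 1.452∠-164.4° A.
Step 6 — Complex power: S = V·I* = 38.36 - j5.589 VA.
Step 7 — Real power: P = Re(S) = 38.36 W.
Step 8 — Reactive power: Q = Im(S) = -5.589 VAR.
Step 9 — Apparent power: |S| = 38.76 VA.
Step 10 — Power factor: PF = P/|S| = 0.9896 (leading).

(a) P = 38.36 W  (b) Q = -5.589 VAR  (c) S = 38.76 VA  (d) PF = 0.9896 (leading)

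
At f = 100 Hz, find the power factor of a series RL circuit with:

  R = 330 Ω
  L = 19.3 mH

Step 1 — Angular frequency: ω = 2π·f = 2π·100 = 628.3 rad/s.
Step 2 — Component impedances:
  R: Z = R = 330 Ω
  L: Z = jωL = j·628.3·0.0193 = 0 + j12.13 Ω
Step 3 — Series combination: Z_total = R + L = 330 + j12.13 Ω = 330.2∠2.1° Ω.
Step 4 — Power factor: PF = cos(φ) = Re(Z)/|Z| = 330/330.22 = 0.9993.
Step 5 — Type: Im(Z) = 12.13 ⇒ lagging (phase φ = 2.1°).

PF = 0.9993 (lagging, φ = 2.1°)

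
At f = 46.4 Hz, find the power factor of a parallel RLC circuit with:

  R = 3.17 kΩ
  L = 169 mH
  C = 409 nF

Step 1 — Angular frequency: ω = 2π·f = 2π·46.4 = 291.5 rad/s.
Step 2 — Component impedances:
  R: Z = R = 3170 Ω
  L: Z = jωL = j·291.5·0.169 = 0 + j49.27 Ω
  C: Z = 1/(jωC) = -j/(ω·C) = 0 - j8386 Ω
Step 3 — Parallel combination: 1/Z_total = 1/R + 1/L + 1/C; Z_total = 0.7747 + j49.55 Ω = 49.56∠89.1° Ω.
Step 4 — Power factor: PF = cos(φ) = Re(Z)/|Z| = 0.7747/49.56 = 0.01563.
Step 5 — Type: Im(Z) = 49.55 ⇒ lagging (phase φ = 89.1°).

PF = 0.01563 (lagging, φ = 89.1°)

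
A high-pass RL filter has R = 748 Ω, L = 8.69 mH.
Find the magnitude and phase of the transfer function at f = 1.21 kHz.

Step 1 — Angular frequency: ω = 2π·1210 = 7603 rad/s.
Step 2 — Transfer function: H(jω) = jωL/(R + jωL).
Step 3 — Numerator jωL = j·66.07; denominator R + jωL = 748 + j66.07.
Step 4 — H = 0.007741 + j0.08764.
Step 5 — Magnitude: |H| = 0.08798 (-21.1 dB); phase: φ = 85.0°.

|H| = 0.08798 (-21.1 dB), φ = 85.0°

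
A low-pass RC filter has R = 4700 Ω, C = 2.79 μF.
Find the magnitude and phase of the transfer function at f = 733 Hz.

Step 1 — Angular frequency: ω = 2π·733 = 4606 rad/s.
Step 2 — Transfer function: H(jω) = 1/(1 + jωRC).
Step 3 — Denominator: 1 + jωRC = 1 + j·4606·4700·2.79e-06 = 1 + j60.39.
Step 4 — H = 0.0002741 - j0.01655.
Step 5 — Magnitude: |H| = 0.01656 (-35.6 dB); phase: φ = -89.1°.

|H| = 0.01656 (-35.6 dB), φ = -89.1°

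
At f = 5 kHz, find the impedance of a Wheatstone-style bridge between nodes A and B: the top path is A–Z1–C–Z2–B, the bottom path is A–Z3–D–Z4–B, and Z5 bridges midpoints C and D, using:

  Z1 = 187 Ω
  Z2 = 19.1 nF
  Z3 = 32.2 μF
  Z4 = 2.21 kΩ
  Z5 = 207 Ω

Step 1 — Angular frequency: ω = 2π·f = 2π·5000 = 3.142e+04 rad/s.
Step 2 — Component impedances:
  Z1: Z = R = 187 Ω
  Z2: Z = 1/(jωC) = -j/(ω·C) = 0 - j1667 Ω
  Z3: Z = 1/(jωC) = -j/(ω·C) = 0 - j0.9885 Ω
  Z4: Z = R = 2210 Ω
  Z5: Z = R = 207 Ω
Step 3 — Bridge requires nodal analysis (the Z5 bridge couples midpoints C and D, so the two paths cannot be reduced to a simple series/parallel combination). Setting node B to ground and injecting 1 A at node A, the 3-node admittance system at A, C, D solves to V_A = Z_AB = 818.8 - j1005 Ω = 1296∠-50.8° Ω.

Z = 818.8 - j1005 Ω = 1296∠-50.8° Ω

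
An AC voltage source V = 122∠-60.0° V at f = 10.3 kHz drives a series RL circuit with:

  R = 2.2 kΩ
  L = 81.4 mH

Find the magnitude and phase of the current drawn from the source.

Step 1 — Angular frequency: ω = 2π·f = 2π·1.03e+04 = 6.472e+04 rad/s.
Step 2 — Component impedances:
  R: Z = R = 2200 Ω
  L: Z = jωL = j·6.472e+04·0.0814 = 0 + j5268 Ω
Step 3 — Series combination: Z_total = R + L = 2200 + j5268 Ω = 5709∠67.3° Ω.
Step 4 — Source phasor: V = 122∠-60.0° V = 61 - j105.7 V.
Step 5 — Ohm's law: I = V / Z_total = (61 - j105.7) / (2200 + j5268) = -0.01296 - j0.01699 A.
Step 6 — Convert to polar: |I| = 0.02137 A, ∠I = -127.3°.

I = 0.02137∠-127.3° A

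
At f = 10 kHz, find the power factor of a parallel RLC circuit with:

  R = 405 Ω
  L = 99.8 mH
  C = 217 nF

Step 1 — Angular frequency: ω = 2π·f = 2π·1e+04 = 6.283e+04 rad/s.
Step 2 — Component impedances:
  R: Z = R = 405 Ω
  L: Z = jωL = j·6.283e+04·0.0998 = 0 + j6271 Ω
  C: Z = 1/(jωC) = -j/(ω·C) = 0 - j73.34 Ω
Step 3 — Parallel combination: 1/Z_total = 1/R + 1/L + 1/C; Z_total = 13.16 - j71.8 Ω = 73∠-79.6° Ω.
Step 4 — Power factor: PF = cos(φ) = Re(Z)/|Z| = 13.157/72.996 = 0.1802.
Step 5 — Type: Im(Z) = -71.8 ⇒ leading (phase φ = -79.6°).

PF = 0.1802 (leading, φ = -79.6°)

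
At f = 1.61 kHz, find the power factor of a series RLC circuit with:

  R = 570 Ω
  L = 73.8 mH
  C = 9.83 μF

Step 1 — Angular frequency: ω = 2π·f = 2π·1610 = 1.012e+04 rad/s.
Step 2 — Component impedances:
  R: Z = R = 570 Ω
  L: Z = jωL = j·1.012e+04·0.0738 = 0 + j746.6 Ω
  C: Z = 1/(jωC) = -j/(ω·C) = 0 - j10.06 Ω
Step 3 — Series combination: Z_total = R + L + C = 570 + j736.5 Ω = 931.3∠52.3° Ω.
Step 4 — Power factor: PF = cos(φ) = Re(Z)/|Z| = 570/931.3 = 0.612.
Step 5 — Type: Im(Z) = 736.5 ⇒ lagging (phase φ = 52.3°).

PF = 0.612 (lagging, φ = 52.3°)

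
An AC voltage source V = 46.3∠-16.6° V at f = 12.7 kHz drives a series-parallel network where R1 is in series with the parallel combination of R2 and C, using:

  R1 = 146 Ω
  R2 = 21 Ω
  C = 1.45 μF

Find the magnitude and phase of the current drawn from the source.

Step 1 — Angular frequency: ω = 2π·f = 2π·1.27e+04 = 7.98e+04 rad/s.
Step 2 — Component impedances:
  R1: Z = R = 146 Ω
  R2: Z = R = 21 Ω
  C: Z = 1/(jωC) = -j/(ω·C) = 0 - j8.643 Ω
Step 3 — Parallel branch: R2 || C = 1/(1/R2 + 1/C) = 3.042 - j7.391 Ω.
Step 4 — Series with R1: Z_total = R1 + (R2 || C) = 149 - j7.391 Ω = 149.2∠-2.8° Ω.
Step 5 — Source phasor: V = 46.3∠-16.6° V = 44.37 - j13.23 V.
Step 6 — Ohm's law: I = V / Z_total = (44.37 - j13.23) / (149 - j7.391) = 0.3014 - j0.07381 A.
Step 7 — Convert to polar: |I| = 0.3103 A, ∠I = -13.8°.

I = 0.3103∠-13.8° A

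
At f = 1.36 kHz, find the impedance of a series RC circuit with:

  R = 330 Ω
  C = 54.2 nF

Step 1 — Angular frequency: ω = 2π·f = 2π·1360 = 8545 rad/s.
Step 2 — Component impedances:
  R: Z = R = 330 Ω
  C: Z = 1/(jωC) = -j/(ω·C) = 0 - j2159 Ω
Step 3 — Series combination: Z_total = R + C = 330 - j2159 Ω = 2184∠-81.3° Ω.

Z = 330 - j2159 Ω = 2184∠-81.3° Ω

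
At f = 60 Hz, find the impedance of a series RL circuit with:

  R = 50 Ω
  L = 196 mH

Step 1 — Angular frequency: ω = 2π·f = 2π·60 = 377 rad/s.
Step 2 — Component impedances:
  R: Z = R = 50 Ω
  L: Z = jωL = j·377·0.196 = 0 + j73.89 Ω
Step 3 — Series combination: Z_total = R + L = 50 + j73.89 Ω = 89.22∠55.9° Ω.

Z = 50 + j73.89 Ω = 89.22∠55.9° Ω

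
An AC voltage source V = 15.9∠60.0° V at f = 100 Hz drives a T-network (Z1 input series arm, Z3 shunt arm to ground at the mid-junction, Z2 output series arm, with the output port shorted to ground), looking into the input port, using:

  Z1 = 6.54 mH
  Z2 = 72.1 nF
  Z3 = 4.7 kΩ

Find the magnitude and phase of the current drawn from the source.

Step 1 — Angular frequency: ω = 2π·f = 2π·100 = 628.3 rad/s.
Step 2 — Component impedances:
  Z1: Z = jωL = j·628.3·0.00654 = 0 + j4.109 Ω
  Z2: Z = 1/(jωC) = -j/(ω·C) = 0 - j2.207e+04 Ω
  Z3: Z = R = 4700 Ω
Step 3 — With the output port shorted to ground, the output series arm Z2 runs from the junction to ground; the shunt arm Z3 also runs from the junction to ground. They appear in parallel: Z3 || Z2 = 4496 - j957.3 Ω.
Step 4 — Series with input arm Z1: Z_in = Z1 + (Z3 || Z2) = 4496 - j953.2 Ω = 4596∠-12.0° Ω.
Step 5 — Source phasor: V = 15.9∠60.0° V = 7.95 + j13.77 V.
Step 6 — Ohm's law: I = V / Z_total = (7.95 + j13.77) / (4496 - j953.2) = 0.001071 + j0.00329 A.
Step 7 — Convert to polar: |I| = 0.003459 A, ∠I = 72.0°.

I = 0.003459∠72.0° A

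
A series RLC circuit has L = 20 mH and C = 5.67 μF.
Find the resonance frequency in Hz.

Step 1 — Resonance condition Im(Z)=0 gives ω₀ = 1/√(LC).
Step 2 — ω₀ = 1/√(0.02·5.67e-06) = 2970 rad/s.
Step 3 — f₀ = ω₀/(2π) = 472.6 Hz.

f₀ = 472.6 Hz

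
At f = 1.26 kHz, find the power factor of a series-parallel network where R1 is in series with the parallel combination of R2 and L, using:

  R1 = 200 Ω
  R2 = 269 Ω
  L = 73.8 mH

Step 1 — Angular frequency: ω = 2π·f = 2π·1260 = 7917 rad/s.
Step 2 — Component impedances:
  R1: Z = R = 200 Ω
  R2: Z = R = 269 Ω
  L: Z = jωL = j·7917·0.0738 = 0 + j584.3 Ω
Step 3 — Parallel branch: R2 || L = 1/(1/R2 + 1/L) = 222 + j102.2 Ω.
Step 4 — Series with R1: Z_total = R1 + (R2 || L) = 422 + j102.2 Ω = 434.1∠13.6° Ω.
Step 5 — Power factor: PF = cos(φ) = Re(Z)/|Z| = 421.95/434.15 = 0.9719.
Step 6 — Type: Im(Z) = 102.2 ⇒ lagging (phase φ = 13.6°).

PF = 0.9719 (lagging, φ = 13.6°)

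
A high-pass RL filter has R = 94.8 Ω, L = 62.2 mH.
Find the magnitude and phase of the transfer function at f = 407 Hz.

Step 1 — Angular frequency: ω = 2π·407 = 2557 rad/s.
Step 2 — Transfer function: H(jω) = jωL/(R + jωL).
Step 3 — Numerator jωL = j·159.1; denominator R + jωL = 94.8 + j159.1.
Step 4 — H = 0.7379 + j0.4398.
Step 5 — Magnitude: |H| = 0.859 (-1.3 dB); phase: φ = 30.8°.

|H| = 0.859 (-1.3 dB), φ = 30.8°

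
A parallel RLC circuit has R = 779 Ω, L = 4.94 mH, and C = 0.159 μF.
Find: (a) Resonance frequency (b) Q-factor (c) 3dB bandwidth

Step 1 — Resonance: ω₀ = 1/√(LC) = 1/√(0.00494·1.59e-07) = 3.568e+04 rad/s.
Step 2 — f₀ = ω₀/(2π) = 5679 Hz.
Step 3 — Parallel Q: Q = R/(ω₀L) = 779/(3.568e+04·0.00494) = 4.419.
Step 4 — Bandwidth: Δω = ω₀/Q = 8074 rad/s; BW = Δω/(2π) = 1285 Hz.

(a) f₀ = 5679 Hz  (b) Q = 4.419  (c) BW = 1285 Hz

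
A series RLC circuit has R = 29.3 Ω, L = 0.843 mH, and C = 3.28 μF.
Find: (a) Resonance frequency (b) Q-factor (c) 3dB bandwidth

Step 1 — Resonance: ω₀ = 1/√(LC) = 1/√(0.000843·3.28e-06) = 1.902e+04 rad/s.
Step 2 — f₀ = ω₀/(2π) = 3027 Hz.
Step 3 — Series Q: Q = ω₀L/R = 1.902e+04·0.000843/29.3 = 0.5472.
Step 4 — Bandwidth: Δω = ω₀/Q = 3.476e+04 rad/s; BW = Δω/(2π) = 5532 Hz.

(a) f₀ = 3027 Hz  (b) Q = 0.5472  (c) BW = 5532 Hz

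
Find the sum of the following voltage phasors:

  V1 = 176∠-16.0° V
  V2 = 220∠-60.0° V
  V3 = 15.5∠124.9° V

Step 1 — Convert each phasor to rectangular form:
  V1 = 176·(cos(-16.0°) + j·sin(-16.0°)) = 169.2 - j48.51 V
  V2 = 220·(cos(-60.0°) + j·sin(-60.0°)) = 110 - j190.5 V
  V3 = 15.5·(cos(124.9°) + j·sin(124.9°)) = -8.868 + j12.71 V
Step 2 — Sum components: V_total = 270.3 - j226.3 V.
Step 3 — Convert to polar: |V_total| = 352.6 V, ∠V_total = -39.9°.

V_total = 352.6∠-39.9° V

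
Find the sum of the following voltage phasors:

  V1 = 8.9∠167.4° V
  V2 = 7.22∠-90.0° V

Step 1 — Convert each phasor to rectangular form:
  V1 = 8.9·(cos(167.4°) + j·sin(167.4°)) = -8.686 + j1.941 V
  V2 = 7.22·(cos(-90.0°) + j·sin(-90.0°)) = 0 - j7.22 V
Step 2 — Sum components: V_total = -8.686 - j5.279 V.
Step 3 — Convert to polar: |V_total| = 10.16 V, ∠V_total = -148.7°.

V_total = 10.16∠-148.7° V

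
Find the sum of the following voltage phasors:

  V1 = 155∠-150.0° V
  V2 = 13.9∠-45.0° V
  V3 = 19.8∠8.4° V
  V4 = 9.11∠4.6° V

Step 1 — Convert each phasor to rectangular form:
  V1 = 155·(cos(-150.0°) + j·sin(-150.0°)) = -134.2 - j77.5 V
  V2 = 13.9·(cos(-45.0°) + j·sin(-45.0°)) = 9.829 - j9.829 V
  V3 = 19.8·(cos(8.4°) + j·sin(8.4°)) = 19.59 + j2.892 V
  V4 = 9.11·(cos(4.6°) + j·sin(4.6°)) = 9.081 + j0.7306 V
Step 2 — Sum components: V_total = -95.74 - j83.71 V.
Step 3 — Convert to polar: |V_total| = 127.2 V, ∠V_total = -138.8°.

V_total = 127.2∠-138.8° V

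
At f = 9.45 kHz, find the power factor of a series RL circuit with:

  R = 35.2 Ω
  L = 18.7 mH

Step 1 — Angular frequency: ω = 2π·f = 2π·9450 = 5.938e+04 rad/s.
Step 2 — Component impedances:
  R: Z = R = 35.2 Ω
  L: Z = jωL = j·5.938e+04·0.0187 = 0 + j1110 Ω
Step 3 — Series combination: Z_total = R + L = 35.2 + j1110 Ω = 1111∠88.2° Ω.
Step 4 — Power factor: PF = cos(φ) = Re(Z)/|Z| = 35.2/1110.9 = 0.03169.
Step 5 — Type: Im(Z) = 1110 ⇒ lagging (phase φ = 88.2°).

PF = 0.03169 (lagging, φ = 88.2°)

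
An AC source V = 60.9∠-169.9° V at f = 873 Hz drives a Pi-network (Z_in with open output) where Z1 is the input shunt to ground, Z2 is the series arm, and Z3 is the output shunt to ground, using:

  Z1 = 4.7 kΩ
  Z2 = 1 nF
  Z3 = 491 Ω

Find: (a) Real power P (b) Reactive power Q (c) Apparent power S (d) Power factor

Step 1 — Angular frequency: ω = 2π·f = 2π·873 = 5485 rad/s.
Step 2 — Component impedances:
  Z1: Z = R = 4700 Ω
  Z2: Z = 1/(jωC) = -j/(ω·C) = 0 - j1.823e+05 Ω
  Z3: Z = R = 491 Ω
Step 3 — With open output, the series arm Z2 and the output shunt Z3 appear in series to ground: Z2 + Z3 = 491 - j1.823e+05 Ω.
Step 4 — Parallel with input shunt Z1: Z_in = Z1 || (Z2 + Z3) = 4697 - j121.1 Ω = 4698∠-1.5° Ω.
Step 5 — Source phasor: V = 60.9∠-169.9° V = -59.96 - j10.68 V.
Step 6 — Current: I = V / Z = -0.0127 - j0.002601 A = 0.01296∠-168.4° A.
Step 7 — Complex power: S = V·I* = 0.7892 - j0.02034 VA.
Step 8 — Real power: P = Re(S) = 0.7892 W.
Step 9 — Reactive power: Q = Im(S) = -0.02034 VAR.
Step 10 — Apparent power: |S| = 0.7894 VA.
Step 11 — Power factor: PF = P/|S| = 0.9997 (leading).

(a) P = 0.7892 W  (b) Q = -0.02034 VAR  (c) S = 0.7894 VA  (d) PF = 0.9997 (leading)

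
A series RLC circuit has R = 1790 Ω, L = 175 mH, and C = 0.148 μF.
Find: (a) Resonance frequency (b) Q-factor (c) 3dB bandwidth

Step 1 — Resonance: ω₀ = 1/√(LC) = 1/√(0.175·1.48e-07) = 6214 rad/s.
Step 2 — f₀ = ω₀/(2π) = 988.9 Hz.
Step 3 — Series Q: Q = ω₀L/R = 6214·0.175/1790 = 0.6075.
Step 4 — Bandwidth: Δω = ω₀/Q = 1.023e+04 rad/s; BW = Δω/(2π) = 1628 Hz.

(a) f₀ = 988.9 Hz  (b) Q = 0.6075  (c) BW = 1628 Hz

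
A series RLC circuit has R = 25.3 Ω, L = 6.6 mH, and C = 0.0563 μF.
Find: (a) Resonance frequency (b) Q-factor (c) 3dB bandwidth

Step 1 — Resonance: ω₀ = 1/√(LC) = 1/√(0.0066·5.63e-08) = 5.188e+04 rad/s.
Step 2 — f₀ = ω₀/(2π) = 8256 Hz.
Step 3 — Series Q: Q = ω₀L/R = 5.188e+04·0.0066/25.3 = 13.53.
Step 4 — Bandwidth: Δω = ω₀/Q = 3833 rad/s; BW = Δω/(2π) = 610.1 Hz.

(a) f₀ = 8256 Hz  (b) Q = 13.53  (c) BW = 610.1 Hz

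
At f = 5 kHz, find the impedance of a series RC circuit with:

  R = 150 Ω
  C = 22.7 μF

Step 1 — Angular frequency: ω = 2π·f = 2π·5000 = 3.142e+04 rad/s.
Step 2 — Component impedances:
  R: Z = R = 150 Ω
  C: Z = 1/(jωC) = -j/(ω·C) = 0 - j1.402 Ω
Step 3 — Series combination: Z_total = R + C = 150 - j1.402 Ω = 150∠-0.5° Ω.

Z = 150 - j1.402 Ω = 150∠-0.5° Ω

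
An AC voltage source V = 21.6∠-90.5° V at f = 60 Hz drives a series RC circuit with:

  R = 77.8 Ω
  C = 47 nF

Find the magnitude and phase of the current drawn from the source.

Step 1 — Angular frequency: ω = 2π·f = 2π·60 = 377 rad/s.
Step 2 — Component impedances:
  R: Z = R = 77.8 Ω
  C: Z = 1/(jωC) = -j/(ω·C) = 0 - j5.644e+04 Ω
Step 3 — Series combination: Z_total = R + C = 77.8 - j5.644e+04 Ω = 5.644e+04∠-89.9° Ω.
Step 4 — Source phasor: V = 21.6∠-90.5° V = -0.1885 - j21.6 V.
Step 5 — Ohm's law: I = V / Z_total = (-0.1885 - j21.6) / (77.8 - j5.644e+04) = 0.0003827 - j3.867e-06 A.
Step 6 — Convert to polar: |I| = 0.0003827 A, ∠I = -0.6°.

I = 0.0003827∠-0.6° A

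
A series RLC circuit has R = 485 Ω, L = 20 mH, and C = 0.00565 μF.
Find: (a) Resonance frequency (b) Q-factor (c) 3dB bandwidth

Step 1 — Resonance condition Im(Z)=0 gives ω₀ = 1/√(LC).
Step 2 — ω₀ = 1/√(0.02·5.65e-09) = 9.407e+04 rad/s.
Step 3 — f₀ = ω₀/(2π) = 1.497e+04 Hz.
Step 4 — Series Q: Q = ω₀L/R = 9.407e+04·0.02/485 = 3.879.
Step 5 — 3dB bandwidth: Δω = ω₀/Q = 2.425e+04 rad/s; BW = Δω/(2π) = 3860 Hz.

(a) f₀ = 1.497e+04 Hz  (b) Q = 3.879  (c) BW = 3860 Hz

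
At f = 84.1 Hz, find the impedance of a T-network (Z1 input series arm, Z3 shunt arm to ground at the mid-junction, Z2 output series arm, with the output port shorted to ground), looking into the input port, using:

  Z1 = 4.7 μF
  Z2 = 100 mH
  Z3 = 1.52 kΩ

Step 1 — Angular frequency: ω = 2π·f = 2π·84.1 = 528.4 rad/s.
Step 2 — Component impedances:
  Z1: Z = 1/(jωC) = -j/(ω·C) = 0 - j402.6 Ω
  Z2: Z = jωL = j·528.4·0.1 = 0 + j52.84 Ω
  Z3: Z = R = 1520 Ω
Step 3 — With the output port shorted to ground, the output series arm Z2 runs from the junction to ground; the shunt arm Z3 also runs from the junction to ground. They appear in parallel: Z3 || Z2 = 1.835 + j52.78 Ω.
Step 4 — Series with input arm Z1: Z_in = Z1 + (Z3 || Z2) = 1.835 - j349.9 Ω = 349.9∠-89.7° Ω.

Z = 1.835 - j349.9 Ω = 349.9∠-89.7° Ω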